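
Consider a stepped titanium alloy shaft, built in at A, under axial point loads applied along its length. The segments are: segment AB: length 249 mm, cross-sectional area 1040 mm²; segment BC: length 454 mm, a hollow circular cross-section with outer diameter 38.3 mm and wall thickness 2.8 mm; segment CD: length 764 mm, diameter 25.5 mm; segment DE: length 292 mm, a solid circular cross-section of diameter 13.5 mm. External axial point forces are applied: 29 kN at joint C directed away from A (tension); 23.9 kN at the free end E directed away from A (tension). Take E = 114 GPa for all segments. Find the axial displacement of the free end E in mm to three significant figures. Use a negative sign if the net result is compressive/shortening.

1.53 mm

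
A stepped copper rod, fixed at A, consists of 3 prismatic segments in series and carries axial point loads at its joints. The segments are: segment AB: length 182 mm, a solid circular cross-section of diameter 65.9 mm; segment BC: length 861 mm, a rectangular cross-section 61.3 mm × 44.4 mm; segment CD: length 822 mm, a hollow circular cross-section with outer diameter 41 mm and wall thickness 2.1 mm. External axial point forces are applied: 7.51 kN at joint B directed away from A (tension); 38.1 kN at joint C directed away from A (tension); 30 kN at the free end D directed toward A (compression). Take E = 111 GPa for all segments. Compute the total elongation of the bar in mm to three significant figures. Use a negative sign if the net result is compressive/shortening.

-0.835 mm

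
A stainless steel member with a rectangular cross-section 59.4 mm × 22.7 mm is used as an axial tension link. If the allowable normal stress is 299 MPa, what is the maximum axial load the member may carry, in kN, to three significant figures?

A = 1348 mm².
P_max = σ_allow · A = 299 · 1348 = 403200 N = 403.2 kN.

403 kN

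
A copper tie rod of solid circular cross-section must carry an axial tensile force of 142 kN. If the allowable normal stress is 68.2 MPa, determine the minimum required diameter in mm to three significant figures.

Required area A ≥ P/σ_allow = 142000/68.2 = 2082 mm².
For a solid circular section, d ≥ √(4A/π) = 51.49 mm.

51.5 mm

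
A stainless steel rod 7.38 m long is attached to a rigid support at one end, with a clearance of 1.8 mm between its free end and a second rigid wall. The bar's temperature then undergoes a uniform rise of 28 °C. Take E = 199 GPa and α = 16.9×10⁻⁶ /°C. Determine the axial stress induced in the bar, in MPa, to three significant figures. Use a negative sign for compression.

Free thermal expansion αLΔT = 16.9e-6 · 7380 · 28 = 3.492 mm.
The walls engage after the gap closes; constrained expansion = 3.492 − 1.8 = 1.692 mm.
The walls impose strain ε = −(1.692)/7380 = -2.2930e-04; σ = Eε = 199000 · -2.2930e-04 = -45.63 MPa.

-45.6 MPa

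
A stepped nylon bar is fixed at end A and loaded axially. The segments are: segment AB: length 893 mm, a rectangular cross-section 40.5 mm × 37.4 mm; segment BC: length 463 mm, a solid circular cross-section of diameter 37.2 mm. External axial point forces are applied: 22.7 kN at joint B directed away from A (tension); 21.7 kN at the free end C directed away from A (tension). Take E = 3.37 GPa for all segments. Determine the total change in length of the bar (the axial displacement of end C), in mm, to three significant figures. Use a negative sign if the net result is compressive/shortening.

10.5 mm

Internal axial forces (sectioning from the free end, tension +): N_BC = 21.7 kN, N_AB = 44.4 kN.
A_AB = 1515 mm².
A_BC = 1087 mm².
δ_AB = 44400·893/(1515·3370) = 7.767 mm
δ_BC = 21700·463/(1087·3370) = 2.743 mm
δ = Σδ_i = 10.51 mm.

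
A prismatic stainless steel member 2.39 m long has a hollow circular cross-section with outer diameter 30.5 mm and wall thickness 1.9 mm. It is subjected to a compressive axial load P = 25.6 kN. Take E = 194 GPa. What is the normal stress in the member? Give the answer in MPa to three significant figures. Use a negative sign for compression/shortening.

A = 170.7 mm².
σ = N/A = -25600/170.7 = -150 MPa.

-150 MPa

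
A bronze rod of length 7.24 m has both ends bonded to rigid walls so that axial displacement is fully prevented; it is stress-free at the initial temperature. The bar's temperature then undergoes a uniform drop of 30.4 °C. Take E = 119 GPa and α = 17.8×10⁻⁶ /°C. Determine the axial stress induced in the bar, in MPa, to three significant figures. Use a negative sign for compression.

Free thermal expansion αLΔT = 17.8e-6 · 7240 · -30.4 = -3.918 mm.
The walls impose strain ε = −(-3.918)/7240 = 5.4112e-04; σ = Eε = 119000 · 5.4112e-04 = 64.39 MPa.

64.4 MPa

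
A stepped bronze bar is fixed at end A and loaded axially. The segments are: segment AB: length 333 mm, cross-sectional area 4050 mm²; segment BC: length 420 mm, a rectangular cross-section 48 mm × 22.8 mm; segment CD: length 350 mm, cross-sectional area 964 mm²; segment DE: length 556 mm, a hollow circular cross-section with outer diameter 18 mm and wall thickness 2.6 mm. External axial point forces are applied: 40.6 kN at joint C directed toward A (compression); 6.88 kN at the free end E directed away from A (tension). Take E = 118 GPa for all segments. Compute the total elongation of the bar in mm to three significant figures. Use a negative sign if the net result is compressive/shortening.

0.146 mm

Internal axial forces (sectioning from the free end, tension +): N_DE = 6.88 kN, N_CD = 6.88 kN, N_BC = -33.72 kN, N_AB = -33.72 kN.
A_BC = 1094 mm².
A_DE = 125.8 mm².
δ_AB = -33720·333/(4050·118000) = -0.0235 mm
δ_BC = -33720·420/(1094·118000) = -0.1097 mm
δ_CD = 6880·350/(964·118000) = 0.02117 mm
δ_DE = 6880·556/(125.8·118000) = 0.2577 mm
δ = Σδ_i = 0.1457 mm.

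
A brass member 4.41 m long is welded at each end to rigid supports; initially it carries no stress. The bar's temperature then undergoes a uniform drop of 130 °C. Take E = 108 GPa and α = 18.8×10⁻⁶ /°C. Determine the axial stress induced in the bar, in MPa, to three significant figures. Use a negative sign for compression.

264 MPa

Free thermal expansion αLΔT = 18.8e-6 · 4410 · -130 = -10.78 mm.
The walls impose strain ε = −(-10.78)/4410 = 2.4440e-03; σ = Eε = 108000 · 2.4440e-03 = 264 MPa.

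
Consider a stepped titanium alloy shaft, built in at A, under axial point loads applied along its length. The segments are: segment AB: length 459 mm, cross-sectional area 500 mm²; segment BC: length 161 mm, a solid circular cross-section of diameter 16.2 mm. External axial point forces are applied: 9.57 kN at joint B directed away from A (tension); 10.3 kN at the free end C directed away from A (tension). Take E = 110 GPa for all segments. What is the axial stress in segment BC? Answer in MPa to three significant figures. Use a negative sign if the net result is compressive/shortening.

50.0 MPa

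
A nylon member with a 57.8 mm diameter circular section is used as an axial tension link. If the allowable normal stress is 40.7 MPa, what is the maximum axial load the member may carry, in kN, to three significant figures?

107 kN

A = 2624 mm².
P_max = σ_allow · A = 40.7 · 2624 = 106800 N = 106.8 kN.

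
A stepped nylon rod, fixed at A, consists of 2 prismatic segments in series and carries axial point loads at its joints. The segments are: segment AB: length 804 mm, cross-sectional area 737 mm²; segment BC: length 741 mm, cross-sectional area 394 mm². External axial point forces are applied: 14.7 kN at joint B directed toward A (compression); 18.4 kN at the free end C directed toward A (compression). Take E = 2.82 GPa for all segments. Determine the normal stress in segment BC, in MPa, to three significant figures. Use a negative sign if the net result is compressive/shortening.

Internal axial forces (sectioning from the free end, tension +): N_BC = -18.4 kN, N_AB = -33.1 kN.
σ_BC = N_BC/A_BC = -18400/394 = -46.7 MPa.

-46.7 MPa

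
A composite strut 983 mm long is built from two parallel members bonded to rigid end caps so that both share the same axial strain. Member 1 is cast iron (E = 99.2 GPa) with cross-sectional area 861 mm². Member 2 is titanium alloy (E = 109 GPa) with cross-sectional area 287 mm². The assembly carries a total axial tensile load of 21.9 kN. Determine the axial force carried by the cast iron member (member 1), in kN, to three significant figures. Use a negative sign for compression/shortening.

16.0 kN

Equal strain + equilibrium ⇒ each member carries load in proportion to AE: A₁E₁ = 85410000 N, A₂E₂ = 31280000 N, ΣAE = 116700000 N.
F₁ = P·A₁E₁/ΣAE = 21900·85410000/116700000 = 16030 N.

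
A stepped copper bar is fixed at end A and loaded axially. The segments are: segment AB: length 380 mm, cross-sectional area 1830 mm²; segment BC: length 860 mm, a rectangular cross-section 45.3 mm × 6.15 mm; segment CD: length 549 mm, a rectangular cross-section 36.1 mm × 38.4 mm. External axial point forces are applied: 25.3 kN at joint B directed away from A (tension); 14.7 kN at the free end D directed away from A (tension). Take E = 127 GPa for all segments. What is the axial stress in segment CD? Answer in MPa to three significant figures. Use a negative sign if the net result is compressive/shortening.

10.6 MPa

Internal axial forces (sectioning from the free end, tension +): N_CD = 14.7 kN, N_BC = 14.7 kN, N_AB = 40 kN.
A_CD = 1386 mm².
σ_CD = N_CD/A_CD = 14700/1386 = 10.6 MPa.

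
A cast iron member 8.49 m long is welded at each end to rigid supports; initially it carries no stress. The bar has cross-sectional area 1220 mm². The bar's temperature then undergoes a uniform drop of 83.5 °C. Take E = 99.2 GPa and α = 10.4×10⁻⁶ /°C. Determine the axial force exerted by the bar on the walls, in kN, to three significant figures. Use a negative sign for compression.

105 kN

Free thermal expansion αLΔT = 10.4e-6 · 8490 · -83.5 = -7.373 mm.
The walls impose strain ε = −(-7.373)/8490 = 8.6840e-04; σ = Eε = 99200 · 8.6840e-04 = 86.15 MPa.
Wall reaction R = σ·A = 86.15·1220 = 105100 N = 105.1 kN.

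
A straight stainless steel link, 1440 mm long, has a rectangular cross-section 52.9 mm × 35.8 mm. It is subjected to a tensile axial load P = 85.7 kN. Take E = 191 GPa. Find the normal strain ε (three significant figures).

A = 1894 mm².
σ = N/A = 45.25 MPa; ε = σ/E = 45.25/191000 = 2.369e-04.

2.37e-04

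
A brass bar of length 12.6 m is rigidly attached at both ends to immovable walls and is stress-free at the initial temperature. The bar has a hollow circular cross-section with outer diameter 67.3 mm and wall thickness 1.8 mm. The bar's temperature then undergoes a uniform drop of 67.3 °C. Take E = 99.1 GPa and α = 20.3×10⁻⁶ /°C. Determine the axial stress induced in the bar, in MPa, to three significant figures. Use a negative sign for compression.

Free thermal expansion αLΔT = 20.3e-6 · 12600 · -67.3 = -17.21 mm.
The walls impose strain ε = −(-17.21)/12600 = 1.3662e-03; σ = Eε = 99100 · 1.3662e-03 = 135.4 MPa.

135 MPa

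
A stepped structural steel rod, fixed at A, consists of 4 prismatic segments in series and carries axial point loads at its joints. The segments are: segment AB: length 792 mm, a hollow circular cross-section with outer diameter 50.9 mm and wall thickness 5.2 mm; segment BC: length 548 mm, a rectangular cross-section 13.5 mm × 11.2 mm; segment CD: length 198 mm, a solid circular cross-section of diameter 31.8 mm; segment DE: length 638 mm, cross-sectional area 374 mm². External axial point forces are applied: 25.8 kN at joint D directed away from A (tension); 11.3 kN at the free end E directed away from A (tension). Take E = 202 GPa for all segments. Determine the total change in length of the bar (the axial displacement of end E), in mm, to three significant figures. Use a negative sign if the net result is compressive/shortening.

1.00 mm

Internal axial forces (sectioning from the free end, tension +): N_DE = 11.3 kN, N_CD = 37.1 kN, N_BC = 37.1 kN, N_AB = 37.1 kN.
A_AB = 746.6 mm².
A_BC = 151.2 mm².
A_CD = 794.2 mm².
δ_AB = 37100·792/(746.6·202000) = 0.1948 mm
δ_BC = 37100·548/(151.2·202000) = 0.6657 mm
δ_CD = 37100·198/(794.2·202000) = 0.04579 mm
δ_DE = 11300·638/(374·202000) = 0.09543 mm
δ = Σδ_i = 1.002 mm.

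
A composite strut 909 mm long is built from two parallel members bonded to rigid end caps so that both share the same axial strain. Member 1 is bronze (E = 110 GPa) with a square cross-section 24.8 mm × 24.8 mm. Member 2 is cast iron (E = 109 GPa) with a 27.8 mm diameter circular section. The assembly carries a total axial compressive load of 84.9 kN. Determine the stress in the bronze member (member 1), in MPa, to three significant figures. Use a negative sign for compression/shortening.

A_1 = 615 mm².
A_2 = 607 mm².
Equal strain + equilibrium ⇒ each member carries load in proportion to AE: A₁E₁ = 67650000 N, A₂E₂ = 66160000 N, ΣAE = 133800000 N.
σ₁ = P·E₁/ΣAE = -84900·110000/133800000 = -69.79 MPa.

-69.8 MPa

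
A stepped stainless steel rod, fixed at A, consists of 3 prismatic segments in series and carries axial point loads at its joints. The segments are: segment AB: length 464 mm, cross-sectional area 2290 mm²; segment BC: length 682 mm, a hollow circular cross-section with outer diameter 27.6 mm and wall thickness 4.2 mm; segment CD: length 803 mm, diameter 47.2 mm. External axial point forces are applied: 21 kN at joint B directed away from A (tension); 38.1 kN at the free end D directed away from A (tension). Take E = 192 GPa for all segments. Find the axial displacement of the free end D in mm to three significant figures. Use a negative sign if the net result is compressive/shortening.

0.592 mm

Internal axial forces (sectioning from the free end, tension +): N_CD = 38.1 kN, N_BC = 38.1 kN, N_AB = 59.1 kN.
A_BC = 308.8 mm².
A_CD = 1750 mm².
δ_AB = 59100·464/(2290·192000) = 0.06237 mm
δ_BC = 38100·682/(308.8·192000) = 0.4383 mm
δ_CD = 38100·803/(1750·192000) = 0.09107 mm
δ = Σδ_i = 0.5918 mm.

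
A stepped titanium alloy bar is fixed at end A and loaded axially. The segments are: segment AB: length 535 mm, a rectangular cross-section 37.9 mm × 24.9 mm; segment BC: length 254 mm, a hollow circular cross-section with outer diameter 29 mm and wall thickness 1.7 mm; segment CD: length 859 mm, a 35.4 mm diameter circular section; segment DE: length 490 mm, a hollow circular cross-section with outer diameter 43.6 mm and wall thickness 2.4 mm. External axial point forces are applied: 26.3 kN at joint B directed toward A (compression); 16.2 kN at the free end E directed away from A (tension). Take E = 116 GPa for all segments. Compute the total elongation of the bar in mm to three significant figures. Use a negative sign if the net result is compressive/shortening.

Internal axial forces (sectioning from the free end, tension +): N_DE = 16.2 kN, N_CD = 16.2 kN, N_BC = 16.2 kN, N_AB = -10.1 kN.
A_AB = 943.7 mm².
A_BC = 145.8 mm².
A_CD = 984.2 mm².
A_DE = 310.6 mm².
δ_AB = -10100·535/(943.7·116000) = -0.04936 mm
δ_BC = 16200·254/(145.8·116000) = 0.2433 mm
δ_CD = 16200·859/(984.2·116000) = 0.1219 mm
δ_DE = 16200·490/(310.6·116000) = 0.2203 mm
δ = Σδ_i = 0.5361 mm.

0.536 mm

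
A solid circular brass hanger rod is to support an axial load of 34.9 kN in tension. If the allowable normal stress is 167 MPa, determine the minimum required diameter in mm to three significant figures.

16.3 mm

Required area A ≥ P/σ_allow = 34900/167 = 209 mm².
For a solid circular section, d ≥ √(4A/π) = 16.31 mm.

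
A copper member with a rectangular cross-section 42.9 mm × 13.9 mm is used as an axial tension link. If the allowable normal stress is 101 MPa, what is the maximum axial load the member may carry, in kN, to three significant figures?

A = 596.3 mm².
P_max = σ_allow · A = 101 · 596.3 = 60230 N = 60.23 kN.

60.2 kN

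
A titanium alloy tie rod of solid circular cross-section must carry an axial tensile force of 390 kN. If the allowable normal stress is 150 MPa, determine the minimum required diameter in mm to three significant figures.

57.5 mm

Required area A ≥ P/σ_allow = 390000/150 = 2600 mm².
For a solid circular section, d ≥ √(4A/π) = 57.54 mm.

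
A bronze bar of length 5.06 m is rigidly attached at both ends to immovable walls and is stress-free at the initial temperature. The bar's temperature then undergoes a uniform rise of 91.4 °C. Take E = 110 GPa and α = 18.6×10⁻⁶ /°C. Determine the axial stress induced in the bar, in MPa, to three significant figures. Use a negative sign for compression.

-187 MPa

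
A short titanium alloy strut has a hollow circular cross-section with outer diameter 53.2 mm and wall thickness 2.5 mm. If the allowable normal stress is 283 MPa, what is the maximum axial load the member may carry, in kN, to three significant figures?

A = 398.2 mm².
P_max = σ_allow · A = 283 · 398.2 = 112700 N = 112.7 kN.

113 kN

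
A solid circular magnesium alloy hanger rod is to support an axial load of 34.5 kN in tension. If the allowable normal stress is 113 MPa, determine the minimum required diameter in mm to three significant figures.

Required area A ≥ P/σ_allow = 34500/113 = 305.3 mm².
For a solid circular section, d ≥ √(4A/π) = 19.72 mm.

19.7 mm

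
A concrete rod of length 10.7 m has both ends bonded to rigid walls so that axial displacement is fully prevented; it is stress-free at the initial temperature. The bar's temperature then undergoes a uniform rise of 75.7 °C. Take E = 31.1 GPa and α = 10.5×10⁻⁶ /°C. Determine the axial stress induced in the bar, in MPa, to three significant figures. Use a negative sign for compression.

Free thermal expansion αLΔT = 10.5e-6 · 10700 · 75.7 = 8.505 mm.
The walls impose strain ε = −(8.505)/10700 = -7.9485e-04; σ = Eε = 31100 · -7.9485e-04 = -24.72 MPa.

-24.7 MPa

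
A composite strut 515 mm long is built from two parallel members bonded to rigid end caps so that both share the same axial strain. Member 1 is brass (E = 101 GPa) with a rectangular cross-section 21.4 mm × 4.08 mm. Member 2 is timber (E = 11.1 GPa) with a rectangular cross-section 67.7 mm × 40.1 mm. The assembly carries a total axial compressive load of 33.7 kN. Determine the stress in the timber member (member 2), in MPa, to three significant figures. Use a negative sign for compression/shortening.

-9.60 MPa

A_1 = 87.31 mm².
A_2 = 2715 mm².
Equal strain + equilibrium ⇒ each member carries load in proportion to AE: A₁E₁ = 8819000 N, A₂E₂ = 30130000 N, ΣAE = 38950000 N.
σ₂ = P·E₂/ΣAE = -33700·11100/38950000 = -9.603 MPa.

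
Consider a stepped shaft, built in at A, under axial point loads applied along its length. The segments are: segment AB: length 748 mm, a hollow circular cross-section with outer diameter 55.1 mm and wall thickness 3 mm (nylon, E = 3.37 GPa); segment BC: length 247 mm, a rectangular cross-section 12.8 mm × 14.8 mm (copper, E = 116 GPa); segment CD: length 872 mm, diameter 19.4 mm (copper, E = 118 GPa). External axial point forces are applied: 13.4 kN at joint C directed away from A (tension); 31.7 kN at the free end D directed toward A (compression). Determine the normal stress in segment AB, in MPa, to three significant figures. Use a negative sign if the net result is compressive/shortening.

-37.3 MPa

Internal axial forces (sectioning from the free end, tension +): N_CD = -31.7 kN, N_BC = -18.3 kN, N_AB = -18.3 kN.
A_AB = 491 mm².
σ_AB = N_AB/A_AB = -18300/491 = -37.27 MPa.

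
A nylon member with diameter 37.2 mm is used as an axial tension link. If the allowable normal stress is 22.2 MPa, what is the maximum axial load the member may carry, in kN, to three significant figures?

A = 1087 mm².
P_max = σ_allow · A = 22.2 · 1087 = 24130 N = 24.13 kN.

24.1 kN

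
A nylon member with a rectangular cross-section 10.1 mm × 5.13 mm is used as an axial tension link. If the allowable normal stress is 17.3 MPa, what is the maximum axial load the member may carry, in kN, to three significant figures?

A = 51.81 mm².
P_max = σ_allow · A = 17.3 · 51.81 = 896.4 N = 0.8964 kN.

0.896 kN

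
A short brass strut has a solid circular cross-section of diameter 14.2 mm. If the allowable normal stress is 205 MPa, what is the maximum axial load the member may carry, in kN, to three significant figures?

A = 158.4 mm².
P_max = σ_allow · A = 205 · 158.4 = 32470 N = 32.47 kN.

32.5 kN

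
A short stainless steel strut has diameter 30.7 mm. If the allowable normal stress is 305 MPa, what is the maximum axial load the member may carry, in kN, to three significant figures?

A = 740.2 mm².
P_max = σ_allow · A = 305 · 740.2 = 225800 N = 225.8 kN.

226 kN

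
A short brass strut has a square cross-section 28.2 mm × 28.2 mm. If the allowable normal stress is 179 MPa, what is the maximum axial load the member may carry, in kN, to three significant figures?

A = 795.2 mm².
P_max = σ_allow · A = 179 · 795.2 = 142300 N = 142.3 kN.

142 kN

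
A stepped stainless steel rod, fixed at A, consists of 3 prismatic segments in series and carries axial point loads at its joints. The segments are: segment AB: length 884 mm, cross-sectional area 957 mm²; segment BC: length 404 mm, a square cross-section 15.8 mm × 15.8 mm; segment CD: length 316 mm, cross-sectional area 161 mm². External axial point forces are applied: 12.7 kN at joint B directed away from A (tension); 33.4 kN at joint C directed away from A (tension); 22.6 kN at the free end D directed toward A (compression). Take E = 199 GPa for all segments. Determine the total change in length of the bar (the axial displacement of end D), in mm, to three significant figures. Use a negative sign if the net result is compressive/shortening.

-0.0260 mm

Internal axial forces (sectioning from the free end, tension +): N_CD = -22.6 kN, N_BC = 10.8 kN, N_AB = 23.5 kN.
A_BC = 249.6 mm².
δ_AB = 23500·884/(957·199000) = 0.1091 mm
δ_BC = 10800·404/(249.6·199000) = 0.08783 mm
δ_CD = -22600·316/(161·199000) = -0.2229 mm
δ = Σδ_i = -0.02599 mm.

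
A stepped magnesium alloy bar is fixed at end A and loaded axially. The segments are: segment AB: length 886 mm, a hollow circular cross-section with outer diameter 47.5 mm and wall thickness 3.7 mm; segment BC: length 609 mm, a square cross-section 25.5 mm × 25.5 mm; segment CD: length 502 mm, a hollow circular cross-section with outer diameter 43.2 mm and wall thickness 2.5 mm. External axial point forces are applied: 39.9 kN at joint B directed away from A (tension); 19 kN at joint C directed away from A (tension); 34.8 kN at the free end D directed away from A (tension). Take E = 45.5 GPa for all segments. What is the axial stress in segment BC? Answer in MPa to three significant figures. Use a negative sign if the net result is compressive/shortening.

Internal axial forces (sectioning from the free end, tension +): N_CD = 34.8 kN, N_BC = 53.8 kN, N_AB = 93.7 kN.
A_BC = 650.2 mm².
σ_BC = N_BC/A_BC = 53800/650.2 = 82.74 MPa.

82.7 MPa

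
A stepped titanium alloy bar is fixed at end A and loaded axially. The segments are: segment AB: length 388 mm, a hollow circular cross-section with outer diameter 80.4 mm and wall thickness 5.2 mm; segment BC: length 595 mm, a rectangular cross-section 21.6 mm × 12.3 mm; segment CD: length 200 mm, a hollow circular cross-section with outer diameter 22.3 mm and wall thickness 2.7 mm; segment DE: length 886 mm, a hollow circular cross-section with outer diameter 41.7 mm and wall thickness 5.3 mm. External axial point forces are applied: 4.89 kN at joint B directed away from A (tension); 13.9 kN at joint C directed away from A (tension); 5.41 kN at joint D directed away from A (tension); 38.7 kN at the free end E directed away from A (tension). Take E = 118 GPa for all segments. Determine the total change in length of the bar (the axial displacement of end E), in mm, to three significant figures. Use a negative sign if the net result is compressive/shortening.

Internal axial forces (sectioning from the free end, tension +): N_DE = 38.7 kN, N_CD = 44.11 kN, N_BC = 58.01 kN, N_AB = 62.9 kN.
A_AB = 1228 mm².
A_BC = 265.7 mm².
A_CD = 166.3 mm².
A_DE = 606.1 mm².
δ_AB = 62900·388/(1228·118000) = 0.1684 mm
δ_BC = 58010·595/(265.7·118000) = 1.101 mm
δ_CD = 44110·200/(166.3·118000) = 0.4497 mm
δ_DE = 38700·886/(606.1·118000) = 0.4794 mm
δ = Σδ_i = 2.198 mm.

2.20 mm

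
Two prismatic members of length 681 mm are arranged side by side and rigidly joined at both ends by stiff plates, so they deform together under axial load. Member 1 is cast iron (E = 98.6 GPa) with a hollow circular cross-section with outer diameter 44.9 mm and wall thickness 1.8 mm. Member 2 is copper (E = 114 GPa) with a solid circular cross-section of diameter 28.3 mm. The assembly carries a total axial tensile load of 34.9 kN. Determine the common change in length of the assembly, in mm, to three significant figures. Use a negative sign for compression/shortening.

A_1 = 243.7 mm².
A_2 = 629 mm².
Equal strain + equilibrium ⇒ each member carries load in proportion to AE: A₁E₁ = 24030000 N, A₂E₂ = 71710000 N, ΣAE = 95740000 N.
δ = PL/ΣAE = 34900·681/95740000 = 0.2482 mm.

0.248 mm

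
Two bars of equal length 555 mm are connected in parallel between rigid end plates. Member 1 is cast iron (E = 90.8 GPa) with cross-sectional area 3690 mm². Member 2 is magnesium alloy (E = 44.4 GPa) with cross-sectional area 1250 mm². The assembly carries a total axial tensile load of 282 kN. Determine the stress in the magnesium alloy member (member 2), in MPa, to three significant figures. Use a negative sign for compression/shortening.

Equal strain + equilibrium ⇒ each member carries load in proportion to AE: A₁E₁ = 335100000 N, A₂E₂ = 55500000 N, ΣAE = 390600000 N.
σ₂ = P·E₂/ΣAE = 282000·44400/390600000 = 32.06 MPa.

32.1 MPa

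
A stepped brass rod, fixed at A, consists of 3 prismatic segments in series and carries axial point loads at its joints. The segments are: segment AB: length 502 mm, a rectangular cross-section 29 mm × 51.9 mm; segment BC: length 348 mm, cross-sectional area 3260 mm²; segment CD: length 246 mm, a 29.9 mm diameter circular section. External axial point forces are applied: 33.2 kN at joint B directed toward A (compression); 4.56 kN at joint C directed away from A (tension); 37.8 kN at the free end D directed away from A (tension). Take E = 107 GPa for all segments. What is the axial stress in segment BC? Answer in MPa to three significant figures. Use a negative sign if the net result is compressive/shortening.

Internal axial forces (sectioning from the free end, tension +): N_CD = 37.8 kN, N_BC = 42.36 kN, N_AB = 9.16 kN.
σ_BC = N_BC/A_BC = 42360/3260 = 12.99 MPa.

13.0 MPa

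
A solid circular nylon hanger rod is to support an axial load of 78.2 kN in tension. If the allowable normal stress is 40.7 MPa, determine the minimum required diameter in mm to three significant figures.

Required area A ≥ P/σ_allow = 78200/40.7 = 1921 mm².
For a solid circular section, d ≥ √(4A/π) = 49.46 mm.

49.5 mm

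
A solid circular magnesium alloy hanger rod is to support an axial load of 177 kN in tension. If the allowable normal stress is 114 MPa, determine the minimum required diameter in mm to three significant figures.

Required area A ≥ P/σ_allow = 177000/114 = 1553 mm².
For a solid circular section, d ≥ √(4A/π) = 44.46 mm.

44.5 mm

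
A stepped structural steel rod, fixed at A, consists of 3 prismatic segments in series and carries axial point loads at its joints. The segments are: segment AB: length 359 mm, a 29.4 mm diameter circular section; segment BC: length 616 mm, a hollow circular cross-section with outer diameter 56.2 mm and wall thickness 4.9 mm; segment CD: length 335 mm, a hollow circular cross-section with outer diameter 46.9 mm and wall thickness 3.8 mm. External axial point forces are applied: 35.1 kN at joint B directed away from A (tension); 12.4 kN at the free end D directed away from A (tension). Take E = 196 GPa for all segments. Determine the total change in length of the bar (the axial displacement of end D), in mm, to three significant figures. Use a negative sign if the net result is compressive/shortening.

0.219 mm

Internal axial forces (sectioning from the free end, tension +): N_CD = 12.4 kN, N_BC = 12.4 kN, N_AB = 47.5 kN.
A_AB = 678.9 mm².
A_BC = 789.7 mm².
A_CD = 514.5 mm².
δ_AB = 47500·359/(678.9·196000) = 0.1282 mm
δ_BC = 12400·616/(789.7·196000) = 0.04935 mm
δ_CD = 12400·335/(514.5·196000) = 0.04119 mm
δ = Σδ_i = 0.2187 mm.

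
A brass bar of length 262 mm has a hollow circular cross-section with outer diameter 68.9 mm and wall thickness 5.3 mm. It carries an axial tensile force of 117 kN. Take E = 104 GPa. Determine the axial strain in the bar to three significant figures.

A = 1059 mm².
σ = N/A = 110.5 MPa; ε = σ/E = 110.5/104000 = 1.062e-03.

0.00106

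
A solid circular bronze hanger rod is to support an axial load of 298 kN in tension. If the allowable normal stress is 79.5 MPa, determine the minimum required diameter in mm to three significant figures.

69.1 mm

Required area A ≥ P/σ_allow = 298000/79.5 = 3748 mm².
For a solid circular section, d ≥ √(4A/π) = 69.08 mm.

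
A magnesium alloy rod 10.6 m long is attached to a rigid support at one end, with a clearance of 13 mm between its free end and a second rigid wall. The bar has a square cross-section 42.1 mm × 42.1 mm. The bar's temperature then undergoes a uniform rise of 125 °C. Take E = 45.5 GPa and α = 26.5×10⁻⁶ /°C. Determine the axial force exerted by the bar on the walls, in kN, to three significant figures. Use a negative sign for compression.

Free thermal expansion αLΔT = 26.5e-6 · 10600 · 125 = 35.11 mm.
The walls engage after the gap closes; constrained expansion = 35.11 − 13 = 22.11 mm.
The walls impose strain ε = −(22.11)/10600 = -2.0861e-03; σ = Eε = 45500 · -2.0861e-03 = -94.92 MPa.
Wall reaction R = σ·A = -94.92·1772 = -168200 N = -168.2 kN.

-168 kN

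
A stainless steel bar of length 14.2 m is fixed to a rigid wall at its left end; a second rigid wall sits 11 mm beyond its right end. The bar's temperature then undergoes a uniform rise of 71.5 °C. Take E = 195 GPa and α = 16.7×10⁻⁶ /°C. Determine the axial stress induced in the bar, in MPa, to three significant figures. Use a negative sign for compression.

Free thermal expansion αLΔT = 16.7e-6 · 14200 · 71.5 = 16.96 mm.
The walls engage after the gap closes; constrained expansion = 16.96 − 11 = 5.956 mm.
The walls impose strain ε = −(5.956)/14200 = -4.1940e-04; σ = Eε = 195000 · -4.1940e-04 = -81.78 MPa.

-81.8 MPa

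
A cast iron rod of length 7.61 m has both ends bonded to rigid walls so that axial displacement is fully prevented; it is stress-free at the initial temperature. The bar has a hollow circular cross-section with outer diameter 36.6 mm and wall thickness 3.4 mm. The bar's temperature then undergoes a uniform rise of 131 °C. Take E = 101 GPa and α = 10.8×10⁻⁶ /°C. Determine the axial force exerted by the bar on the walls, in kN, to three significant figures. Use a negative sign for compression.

Free thermal expansion αLΔT = 10.8e-6 · 7610 · 131 = 10.77 mm.
The walls impose strain ε = −(10.77)/7610 = -1.4148e-03; σ = Eε = 101000 · -1.4148e-03 = -142.9 MPa.
Wall reaction R = σ·A = -142.9·354.6 = -50670 N = -50.67 kN.

-50.7 kN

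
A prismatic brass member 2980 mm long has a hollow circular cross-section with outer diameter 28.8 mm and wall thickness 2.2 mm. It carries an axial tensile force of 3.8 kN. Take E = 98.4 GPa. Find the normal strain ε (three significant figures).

2.10e-04

A = 183.8 mm².
σ = N/A = 20.67 MPa; ε = σ/E = 20.67/98400 = 2.101e-04.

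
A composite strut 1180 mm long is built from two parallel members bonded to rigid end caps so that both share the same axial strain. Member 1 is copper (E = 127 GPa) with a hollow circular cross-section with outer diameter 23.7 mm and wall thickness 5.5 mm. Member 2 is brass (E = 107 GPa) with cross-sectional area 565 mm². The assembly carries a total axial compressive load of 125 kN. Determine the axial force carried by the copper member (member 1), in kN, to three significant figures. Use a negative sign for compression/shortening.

A_1 = 314.5 mm².
Equal strain + equilibrium ⇒ each member carries load in proportion to AE: A₁E₁ = 39940000 N, A₂E₂ = 60460000 N, ΣAE = 100400000 N.
F₁ = P·A₁E₁/ΣAE = -125000·39940000/100400000 = -49730 N.

-49.7 kN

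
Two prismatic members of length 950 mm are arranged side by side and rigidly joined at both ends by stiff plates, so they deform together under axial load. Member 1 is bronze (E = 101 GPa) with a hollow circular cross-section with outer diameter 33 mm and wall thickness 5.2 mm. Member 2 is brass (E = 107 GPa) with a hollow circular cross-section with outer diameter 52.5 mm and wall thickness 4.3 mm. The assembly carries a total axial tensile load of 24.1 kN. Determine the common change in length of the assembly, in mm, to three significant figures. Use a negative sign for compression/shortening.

A_1 = 454.1 mm².
A_2 = 651.1 mm².
Equal strain + equilibrium ⇒ each member carries load in proportion to AE: A₁E₁ = 45870000 N, A₂E₂ = 69670000 N, ΣAE = 115500000 N.
δ = PL/ΣAE = 24100·950/115500000 = 0.1982 mm.

0.198 mm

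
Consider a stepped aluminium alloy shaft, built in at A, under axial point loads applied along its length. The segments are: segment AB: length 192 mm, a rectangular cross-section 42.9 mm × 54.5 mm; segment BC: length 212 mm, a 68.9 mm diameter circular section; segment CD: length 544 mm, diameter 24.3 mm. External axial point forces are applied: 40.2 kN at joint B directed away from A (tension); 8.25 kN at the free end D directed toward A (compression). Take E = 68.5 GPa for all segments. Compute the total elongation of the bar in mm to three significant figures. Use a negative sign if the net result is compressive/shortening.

Internal axial forces (sectioning from the free end, tension +): N_CD = -8.25 kN, N_BC = -8.25 kN, N_AB = 31.95 kN.
A_AB = 2338 mm².
A_BC = 3728 mm².
A_CD = 463.8 mm².
δ_AB = 31950·192/(2338·68500) = 0.0383 mm
δ_BC = -8250·212/(3728·68500) = -0.006848 mm
δ_CD = -8250·544/(463.8·68500) = -0.1413 mm
δ = Σδ_i = -0.1098 mm.

-0.110 mm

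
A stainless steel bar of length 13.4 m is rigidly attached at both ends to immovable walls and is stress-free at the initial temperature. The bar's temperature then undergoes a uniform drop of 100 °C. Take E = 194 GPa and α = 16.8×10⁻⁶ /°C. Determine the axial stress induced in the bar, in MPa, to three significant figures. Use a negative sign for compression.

326 MPa

Free thermal expansion αLΔT = 16.8e-6 · 13400 · -100 = -22.51 mm.
The walls impose strain ε = −(-22.51)/13400 = 1.6800e-03; σ = Eε = 194000 · 1.6800e-03 = 325.9 MPa.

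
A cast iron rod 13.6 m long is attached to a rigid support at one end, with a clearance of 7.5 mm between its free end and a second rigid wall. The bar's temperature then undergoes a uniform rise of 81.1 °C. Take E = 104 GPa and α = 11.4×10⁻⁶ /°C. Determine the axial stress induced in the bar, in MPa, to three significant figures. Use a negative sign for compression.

-38.8 MPa

Free thermal expansion αLΔT = 11.4e-6 · 13600 · 81.1 = 12.57 mm.
The walls engage after the gap closes; constrained expansion = 12.57 − 7.5 = 5.074 mm.
The walls impose strain ε = −(5.074)/13600 = -3.7307e-04; σ = Eε = 104000 · -3.7307e-04 = -38.8 MPa.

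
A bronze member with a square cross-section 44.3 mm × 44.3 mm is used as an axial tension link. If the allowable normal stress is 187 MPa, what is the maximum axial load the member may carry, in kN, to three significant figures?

A = 1962 mm².
P_max = σ_allow · A = 187 · 1962 = 367000 N = 367 kN.

367 kN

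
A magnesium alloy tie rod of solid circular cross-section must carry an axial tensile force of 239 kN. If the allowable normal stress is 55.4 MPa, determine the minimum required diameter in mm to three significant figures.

74.1 mm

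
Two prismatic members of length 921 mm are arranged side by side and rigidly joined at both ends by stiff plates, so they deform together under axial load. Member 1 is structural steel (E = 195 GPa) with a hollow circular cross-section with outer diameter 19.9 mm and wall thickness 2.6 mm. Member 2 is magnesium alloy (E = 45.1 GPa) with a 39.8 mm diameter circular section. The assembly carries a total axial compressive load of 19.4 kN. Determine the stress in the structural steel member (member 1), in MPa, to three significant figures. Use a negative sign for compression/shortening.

-45.2 MPa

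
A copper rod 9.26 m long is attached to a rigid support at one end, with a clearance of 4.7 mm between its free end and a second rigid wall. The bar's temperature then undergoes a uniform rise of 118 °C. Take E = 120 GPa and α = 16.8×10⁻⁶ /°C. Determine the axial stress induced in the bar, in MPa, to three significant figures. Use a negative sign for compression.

Free thermal expansion αLΔT = 16.8e-6 · 9260 · 118 = 18.36 mm.
The walls engage after the gap closes; constrained expansion = 18.36 − 4.7 = 13.66 mm.
The walls impose strain ε = −(13.66)/9260 = -1.4748e-03; σ = Eε = 120000 · -1.4748e-03 = -177 MPa.

-177 MPa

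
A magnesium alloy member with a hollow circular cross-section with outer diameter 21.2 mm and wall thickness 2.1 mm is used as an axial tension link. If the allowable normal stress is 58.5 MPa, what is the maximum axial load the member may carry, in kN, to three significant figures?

7.37 kN

A = 126 mm².
P_max = σ_allow · A = 58.5 · 126 = 7372 N = 7.372 kN.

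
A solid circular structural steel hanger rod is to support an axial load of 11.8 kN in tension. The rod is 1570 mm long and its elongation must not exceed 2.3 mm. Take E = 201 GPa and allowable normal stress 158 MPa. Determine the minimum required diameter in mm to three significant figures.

9.75 mm

Required area A ≥ P/σ_allow = 11800/158 = 74.68 mm².
For a solid circular section, d ≥ √(4A/π) = 9.751 mm.
Elongation limit: A ≥ PL/(Eδ_allow) = 11800·1570/(201000·2.3) = 40.07 mm² ⇒ d ≥ 7.143 mm.
The stress limit governs.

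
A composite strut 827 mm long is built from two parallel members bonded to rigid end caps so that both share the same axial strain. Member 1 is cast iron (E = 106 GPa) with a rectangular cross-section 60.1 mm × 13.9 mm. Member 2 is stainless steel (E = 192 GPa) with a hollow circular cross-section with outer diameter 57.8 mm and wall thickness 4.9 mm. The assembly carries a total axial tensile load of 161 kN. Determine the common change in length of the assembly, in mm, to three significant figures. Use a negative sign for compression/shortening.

A_1 = 835.4 mm².
A_2 = 814.3 mm².
Equal strain + equilibrium ⇒ each member carries load in proportion to AE: A₁E₁ = 88550000 N, A₂E₂ = 156400000 N, ΣAE = 244900000 N.
δ = PL/ΣAE = 161000·827/244900000 = 0.5437 mm.

0.544 mm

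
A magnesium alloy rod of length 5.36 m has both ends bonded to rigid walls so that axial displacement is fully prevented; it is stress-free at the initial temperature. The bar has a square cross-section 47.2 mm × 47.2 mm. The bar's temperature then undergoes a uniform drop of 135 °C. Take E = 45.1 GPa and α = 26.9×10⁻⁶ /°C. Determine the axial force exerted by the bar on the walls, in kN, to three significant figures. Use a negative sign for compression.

Free thermal expansion αLΔT = 26.9e-6 · 5360 · -135 = -19.46 mm.
The walls impose strain ε = −(-19.46)/5360 = 3.6315e-03; σ = Eε = 45100 · 3.6315e-03 = 163.8 MPa.
Wall reaction R = σ·A = 163.8·2228 = 364900 N = 364.9 kN.

365 kN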